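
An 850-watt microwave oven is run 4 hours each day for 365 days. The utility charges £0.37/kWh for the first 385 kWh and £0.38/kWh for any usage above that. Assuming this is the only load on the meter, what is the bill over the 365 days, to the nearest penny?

£467.73

Runtime = 4 h/day × 365 days = 1460 h
Energy = 0.85 kW × 1460 h = 1241 kWh
Tier 1 (0–385 kWh): 385 × £0.37 = £142.45
Above 385 kWh: 856 × £0.38 = £325.28
Bill = £467.73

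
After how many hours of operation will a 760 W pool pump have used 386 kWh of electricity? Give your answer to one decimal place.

507.9 h

Hours = 386 kWh ÷ 0.76 kW = 507.9 h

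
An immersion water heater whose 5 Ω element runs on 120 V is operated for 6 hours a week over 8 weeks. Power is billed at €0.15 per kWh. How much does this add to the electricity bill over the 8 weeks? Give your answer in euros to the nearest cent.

Power = V²/R = 120²/5 = 2880 W = 2.88 kW
Runtime = 6 h/week × 8 weeks = 48 h
Energy = 2.88 kW × 48 h = 138.24 kWh
Cost = 138.24 kWh × €0.15/kWh = €20.74

€20.74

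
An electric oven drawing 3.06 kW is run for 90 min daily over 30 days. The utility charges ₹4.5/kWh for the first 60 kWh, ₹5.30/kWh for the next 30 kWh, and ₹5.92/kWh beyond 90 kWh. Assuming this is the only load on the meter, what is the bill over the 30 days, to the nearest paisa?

₹711.38

Runtime = 90 min × 30 = 2700 min = 45 h
Energy = 3.06 kW × 45 h = 137.7 kWh
Tier 1 (0–60 kWh): 60 × ₹4.5 = ₹270
Tier 2 (60–90 kWh): 30 × ₹5.30 = ₹159
Above 90 kWh: 47.7 × ₹5.92 = ₹282.384
Bill = ₹711.38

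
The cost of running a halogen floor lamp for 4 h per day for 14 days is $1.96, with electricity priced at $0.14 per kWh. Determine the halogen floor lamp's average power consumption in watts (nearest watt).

250 W

Energy = $1.96 ÷ $0.14/kWh = 14 kWh
Runtime = 4 h/day × 14 days = 56 h
Power = 14 kWh ÷ 56 h = 0.25 kW = 250 W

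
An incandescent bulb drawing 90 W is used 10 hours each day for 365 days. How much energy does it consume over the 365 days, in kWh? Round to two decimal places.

328.50 kWh

Runtime = 10 h/day × 365 days = 3650 h
Energy = 0.09 kW × 3650 h = 328.5 kWh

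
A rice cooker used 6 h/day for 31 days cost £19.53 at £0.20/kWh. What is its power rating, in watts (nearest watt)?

525 W

Energy = £19.53 ÷ £0.20/kWh = 97.65 kWh
Runtime = 6 h/day × 31 days = 186 h
Power = 97.65 kWh ÷ 186 h = 0.525 kW = 525 W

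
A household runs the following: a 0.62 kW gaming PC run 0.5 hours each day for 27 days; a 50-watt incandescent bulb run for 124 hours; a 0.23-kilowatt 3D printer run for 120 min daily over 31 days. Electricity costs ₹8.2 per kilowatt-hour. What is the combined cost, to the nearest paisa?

₹236.41

gaming PC: Runtime = 0.5 h/day × 27 days = 13.5 h
gaming PC: 0.62 kW × 13.5 h = 8.37 kWh
incandescent bulb: 0.05 kW × 124 h = 6.2 kWh
3D printer: Runtime = 120 min × 31 = 3720 min = 62 h
3D printer: 0.23 kW × 62 h = 14.26 kWh
Total energy = 28.83 kWh
Cost = 28.83 × ₹8.2 = ₹236.41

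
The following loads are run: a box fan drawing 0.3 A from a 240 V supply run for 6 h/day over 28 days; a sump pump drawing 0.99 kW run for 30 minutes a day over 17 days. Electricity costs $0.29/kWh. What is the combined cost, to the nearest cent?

$5.95

box fan: Power = 0.3 A × 240 V = 72 W = 0.072 kW
box fan: Runtime = 6 h/day × 28 days = 168 h
box fan: 0.072 kW × 168 h = 12.096 kWh
sump pump: Runtime = 30 min × 17 = 510 min = 8.5 h
sump pump: 0.99 kW × 8.5 h = 8.415 kWh
Total energy = 20.511 kWh
Cost = 20.511 × $0.29 = $5.95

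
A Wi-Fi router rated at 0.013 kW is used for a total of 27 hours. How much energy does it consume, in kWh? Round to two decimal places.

Energy = 0.013 kW × 27 h = 0.351 kWh ≈ 0.35 kWh

0.35 kWh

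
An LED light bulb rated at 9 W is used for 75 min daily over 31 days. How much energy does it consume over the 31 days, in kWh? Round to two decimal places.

0.35 kWh

Runtime = 75 min × 31 = 2325 min = 38.75 h
Energy = 0.009 kW × 38.75 h = 0.34875 kWh ≈ 0.35 kWh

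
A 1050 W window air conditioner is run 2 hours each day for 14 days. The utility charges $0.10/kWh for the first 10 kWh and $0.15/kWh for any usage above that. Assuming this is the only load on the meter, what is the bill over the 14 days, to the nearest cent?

Runtime = 2 h/day × 14 days = 28 h
Energy = 1.05 kW × 28 h = 29.4 kWh
Tier 1 (0–10 kWh): 10 × $0.10 = $1
Above 10 kWh: 19.4 × $0.15 = $2.91
Bill = $3.91

$3.91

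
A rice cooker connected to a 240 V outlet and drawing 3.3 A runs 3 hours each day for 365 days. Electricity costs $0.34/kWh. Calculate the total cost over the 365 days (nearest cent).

Power = 3.3 A × 240 V = 792 W = 0.792 kW
Runtime = 3 h/day × 365 days = 1095 h
Energy = 0.792 kW × 1095 h = 867.24 kWh
Cost = 867.24 kWh × $0.34/kWh = $294.86

$294.86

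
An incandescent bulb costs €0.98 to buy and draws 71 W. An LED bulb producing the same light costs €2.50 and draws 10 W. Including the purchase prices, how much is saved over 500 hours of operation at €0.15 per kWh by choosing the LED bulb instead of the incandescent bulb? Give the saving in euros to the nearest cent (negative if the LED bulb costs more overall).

incandescent bulb: €0.98 + (71/1000) kW × 500 h × €0.15 = €0.98 + €5.325 = €6.305
LED bulb: €2.50 + (10/1000) kW × 500 h × €0.15 = €2.50 + €0.75 = €3.25
Saving = €6.305 − €3.25 = €3.055 → €3.06

€3.06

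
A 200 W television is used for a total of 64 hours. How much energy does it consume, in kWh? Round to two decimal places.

12.80 kWh

Energy = 0.2 kW × 64 h = 12.8 kWh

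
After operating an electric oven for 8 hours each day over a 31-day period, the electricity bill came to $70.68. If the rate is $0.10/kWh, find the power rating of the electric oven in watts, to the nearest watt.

Energy = $70.68 ÷ $0.10/kWh = 706.8 kWh
Runtime = 8 h/day × 31 days = 248 h
Power = 706.8 kWh ÷ 248 h = 2.85 kW = 2850 W

2850 W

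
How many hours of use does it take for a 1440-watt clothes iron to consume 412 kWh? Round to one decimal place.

286.1 h

Hours = 412 kWh ÷ 1.44 kW = 286.1 h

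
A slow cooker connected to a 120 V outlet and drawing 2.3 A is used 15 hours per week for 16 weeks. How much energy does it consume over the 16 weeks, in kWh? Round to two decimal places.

Power = 2.3 A × 120 V = 276 W = 0.276 kW
Runtime = 15 h/week × 16 weeks = 240 h
Energy = 0.276 kW × 240 h = 66.24 kWh

66.24 kWh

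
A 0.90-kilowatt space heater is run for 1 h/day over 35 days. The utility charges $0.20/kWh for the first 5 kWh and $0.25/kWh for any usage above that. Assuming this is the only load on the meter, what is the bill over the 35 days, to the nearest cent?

Runtime = 1 h/day × 35 days = 35 h
Energy = 0.9 kW × 35 h = 31.5 kWh
Tier 1 (0–5 kWh): 5 × $0.20 = $1
Above 5 kWh: 26.5 × $0.25 = $6.625
Bill = $7.63

$7.63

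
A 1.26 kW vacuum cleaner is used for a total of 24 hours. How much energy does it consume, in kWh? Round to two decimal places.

Energy = 1.26 kW × 24 h = 30.24 kWh

30.24 kWh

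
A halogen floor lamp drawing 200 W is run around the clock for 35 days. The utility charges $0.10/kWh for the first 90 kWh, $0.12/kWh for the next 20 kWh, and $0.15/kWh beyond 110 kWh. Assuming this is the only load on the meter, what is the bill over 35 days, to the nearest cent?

$20.10

Runtime = 24 h × 35 = 840 h
Energy = 0.2 kW × 840 h = 168 kWh
Tier 1 (0–90 kWh): 90 × $0.10 = $9
Tier 2 (90–110 kWh): 20 × $0.12 = $2.4
Above 110 kWh: 58 × $0.15 = $8.7
Bill = $20.10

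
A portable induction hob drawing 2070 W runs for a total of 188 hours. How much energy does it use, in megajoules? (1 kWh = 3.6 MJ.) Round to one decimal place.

1401.0 MJ

Energy = 2.07 kW × 188 h = 389.16 kWh
= 389.16 × 3.6 MJ = 1401.0 MJ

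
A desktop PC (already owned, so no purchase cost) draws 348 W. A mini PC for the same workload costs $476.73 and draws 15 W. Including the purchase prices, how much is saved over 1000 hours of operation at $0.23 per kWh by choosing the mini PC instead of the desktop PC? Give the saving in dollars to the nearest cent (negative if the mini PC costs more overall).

-$400.14

desktop PC: $0.00 + (348/1000) kW × 1000 h × $0.23 = $0.00 + $80.04 = $80.04
mini PC: $476.73 + (15/1000) kW × 1000 h × $0.23 = $476.73 + $3.45 = $480.18
Saving = $80.04 − $480.18 = −$400.14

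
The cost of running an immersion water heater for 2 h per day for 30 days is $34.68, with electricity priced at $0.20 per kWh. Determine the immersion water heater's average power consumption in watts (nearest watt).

Energy = $34.68 ÷ $0.20/kWh = 173.4 kWh
Runtime = 2 h/day × 30 days = 60 h
Power = 173.4 kWh ÷ 60 h = 2.89 kW = 2890 W

2890 W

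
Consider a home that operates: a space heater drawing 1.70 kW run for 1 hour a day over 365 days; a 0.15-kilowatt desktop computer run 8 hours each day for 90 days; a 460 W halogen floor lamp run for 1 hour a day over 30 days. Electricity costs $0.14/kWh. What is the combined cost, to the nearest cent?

space heater: Runtime = 1 h/day × 365 days = 365 h
space heater: 1.7 kW × 365 h = 620.5 kWh
desktop computer: Runtime = 8 h/day × 90 days = 720 h
desktop computer: 0.15 kW × 720 h = 108 kWh
halogen floor lamp: Runtime = 1 h/day × 30 days = 30 h
halogen floor lamp: 0.46 kW × 30 h = 13.8 kWh
Total energy = 742.3 kWh
Cost = 742.3 × $0.14 = $103.92

$103.92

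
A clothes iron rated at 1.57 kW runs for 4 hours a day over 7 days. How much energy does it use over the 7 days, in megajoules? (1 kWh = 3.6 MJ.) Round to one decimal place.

Runtime = 4 h/day × 7 days = 28 h
Energy = 1.57 kW × 28 h = 43.96 kWh
= 43.96 × 3.6 MJ = 158.3 MJ

158.3 MJ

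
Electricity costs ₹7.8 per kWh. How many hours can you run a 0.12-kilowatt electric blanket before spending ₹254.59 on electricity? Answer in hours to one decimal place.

Energy available = ₹254.59 ÷ ₹7.8/kWh = 32.6397 kWh
Hours = 32.6397 kWh ÷ 0.12 kW = 272.0 h

272.0 h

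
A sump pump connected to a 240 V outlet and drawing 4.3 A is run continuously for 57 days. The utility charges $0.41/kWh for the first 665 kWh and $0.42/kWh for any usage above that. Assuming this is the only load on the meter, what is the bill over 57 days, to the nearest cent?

Power = 4.3 A × 240 V = 1032 W = 1.032 kW
Runtime = 24 h × 57 = 1368 h
Energy = 1.032 kW × 1368 h = 1411.776 kWh
Tier 1 (0–665 kWh): 665 × $0.41 = $272.65
Above 665 kWh: 746.776 × $0.42 = $313.64592
Bill = $586.30

$586.30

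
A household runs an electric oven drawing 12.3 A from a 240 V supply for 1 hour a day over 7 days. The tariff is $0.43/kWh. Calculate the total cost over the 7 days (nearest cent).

Power = 12.3 A × 240 V = 2952 W = 2.952 kW
Runtime = 1 h/day × 7 days = 7 h
Energy = 2.952 kW × 7 h = 20.664 kWh
Cost = 20.664 kWh × $0.43/kWh = $8.89

$8.89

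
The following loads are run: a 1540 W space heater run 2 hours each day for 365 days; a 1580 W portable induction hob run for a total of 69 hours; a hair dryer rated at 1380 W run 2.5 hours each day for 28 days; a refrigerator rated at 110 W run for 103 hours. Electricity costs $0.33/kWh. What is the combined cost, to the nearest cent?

space heater: Runtime = 2 h/day × 365 days = 730 h
space heater: 1.54 kW × 730 h = 1124.2 kWh
portable induction hob: 1.58 kW × 69 h = 109.02 kWh
hair dryer: Runtime = 2.5 h/day × 28 days = 70 h
hair dryer: 1.38 kW × 70 h = 96.6 kWh
refrigerator: 0.11 kW × 103 h = 11.33 kWh
Total energy = 1341.15 kWh
Cost = 1341.15 × $0.33 = $442.58

$442.58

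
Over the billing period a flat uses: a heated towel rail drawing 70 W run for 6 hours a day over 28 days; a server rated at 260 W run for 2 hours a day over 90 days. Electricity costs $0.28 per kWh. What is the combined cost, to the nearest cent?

heated towel rail: Runtime = 6 h/day × 28 days = 168 h
heated towel rail: 0.07 kW × 168 h = 11.76 kWh
server: Runtime = 2 h/day × 90 days = 180 h
server: 0.26 kW × 180 h = 46.8 kWh
Total energy = 58.56 kWh
Cost = 58.56 × $0.28 = $16.40

$16.40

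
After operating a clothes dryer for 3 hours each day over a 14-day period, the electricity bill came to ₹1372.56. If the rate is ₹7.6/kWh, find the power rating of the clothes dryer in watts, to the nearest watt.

Energy = ₹1372.56 ÷ ₹7.6/kWh = 180.6 kWh
Runtime = 3 h/day × 14 days = 42 h
Power = 180.6 kWh ÷ 42 h = 4.3 kW = 4300 W

4300 W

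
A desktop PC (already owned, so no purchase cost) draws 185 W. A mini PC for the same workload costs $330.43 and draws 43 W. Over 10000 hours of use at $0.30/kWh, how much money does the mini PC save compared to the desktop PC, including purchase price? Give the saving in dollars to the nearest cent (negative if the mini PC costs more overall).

desktop PC: $0.00 + (185/1000) kW × 10000 h × $0.30 = $0.00 + $555 = $555
mini PC: $330.43 + (43/1000) kW × 10000 h × $0.30 = $330.43 + $129 = $459.43
Saving = $555 − $459.43 = $95.57

$95.57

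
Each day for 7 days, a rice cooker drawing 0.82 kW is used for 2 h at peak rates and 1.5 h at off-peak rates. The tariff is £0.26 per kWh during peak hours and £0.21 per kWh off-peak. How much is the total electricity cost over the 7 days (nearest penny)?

£4.79

Peak energy = 0.82 kW × 2 h × 7 = 11.48 kWh
Off-peak energy = 0.82 kW × 1.5 h × 7 = 8.61 kWh
Cost = 11.48 × £0.26 + 8.61 × £0.21 = £2.9848 + £1.8081 = £4.79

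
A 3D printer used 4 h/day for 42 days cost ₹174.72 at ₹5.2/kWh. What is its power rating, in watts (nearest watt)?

Energy = ₹174.72 ÷ ₹5.2/kWh = 33.6 kWh
Runtime = 4 h/day × 42 days = 168 h
Power = 33.6 kWh ÷ 168 h = 0.2 kW = 200 W

200 W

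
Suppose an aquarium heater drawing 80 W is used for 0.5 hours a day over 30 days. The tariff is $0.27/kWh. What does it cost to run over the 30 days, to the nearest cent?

Runtime = 0.5 h/day × 30 days = 15 h
Energy = 0.08 kW × 15 h = 1.2 kWh
Cost = 1.2 kWh × $0.27/kWh = $0.32

$0.32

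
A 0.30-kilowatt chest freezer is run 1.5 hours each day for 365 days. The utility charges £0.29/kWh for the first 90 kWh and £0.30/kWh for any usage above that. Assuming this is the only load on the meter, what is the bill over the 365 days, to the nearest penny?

Runtime = 1.5 h/day × 365 days = 547.5 h
Energy = 0.3 kW × 547.5 h = 164.25 kWh
Tier 1 (0–90 kWh): 90 × £0.29 = £26.1
Above 90 kWh: 74.25 × £0.30 = £22.275
Bill = £48.38

£48.38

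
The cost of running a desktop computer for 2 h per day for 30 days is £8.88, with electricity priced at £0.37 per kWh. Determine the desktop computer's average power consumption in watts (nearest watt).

400 W

Energy = £8.88 ÷ £0.37/kWh = 24 kWh
Runtime = 2 h/day × 30 days = 60 h
Power = 24 kWh ÷ 60 h = 0.4 kW = 400 W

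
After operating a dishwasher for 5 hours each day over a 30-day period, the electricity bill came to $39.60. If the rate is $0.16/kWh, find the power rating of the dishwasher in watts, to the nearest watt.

1650 W

Energy = $39.60 ÷ $0.16/kWh = 247.5 kWh
Runtime = 5 h/day × 30 days = 150 h
Power = 247.5 kWh ÷ 150 h = 1.65 kW = 1650 W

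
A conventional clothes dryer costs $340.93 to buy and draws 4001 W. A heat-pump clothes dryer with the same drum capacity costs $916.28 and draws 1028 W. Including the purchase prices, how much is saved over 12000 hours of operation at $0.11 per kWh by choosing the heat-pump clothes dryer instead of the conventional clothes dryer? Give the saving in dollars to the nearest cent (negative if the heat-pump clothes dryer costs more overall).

conventional clothes dryer: $340.93 + (4001/1000) kW × 12000 h × $0.11 = $340.93 + $5281.32 = $5622.25
heat-pump clothes dryer: $916.28 + (1028/1000) kW × 12000 h × $0.11 = $916.28 + $1356.96 = $2273.24
Saving = $5622.25 − $2273.24 = $3349.01

$3349.01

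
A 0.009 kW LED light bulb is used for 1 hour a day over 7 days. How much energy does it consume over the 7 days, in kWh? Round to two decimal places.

Runtime = 1 h/day × 7 days = 7 h
Energy = 0.009 kW × 7 h = 0.063 kWh ≈ 0.06 kWh

0.06 kWh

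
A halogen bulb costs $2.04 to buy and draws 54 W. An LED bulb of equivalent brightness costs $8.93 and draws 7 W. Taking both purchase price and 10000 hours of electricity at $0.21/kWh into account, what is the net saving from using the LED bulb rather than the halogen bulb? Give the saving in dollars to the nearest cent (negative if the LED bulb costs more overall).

$91.81

halogen bulb: $2.04 + (54/1000) kW × 10000 h × $0.21 = $2.04 + $113.4 = $115.44
LED bulb: $8.93 + (7/1000) kW × 10000 h × $0.21 = $8.93 + $14.7 = $23.63
Saving = $115.44 − $23.63 = $91.81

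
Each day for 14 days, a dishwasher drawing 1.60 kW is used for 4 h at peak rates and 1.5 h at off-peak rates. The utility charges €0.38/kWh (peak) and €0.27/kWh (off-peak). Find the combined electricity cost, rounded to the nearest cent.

Peak energy = 1.6 kW × 4 h × 14 = 89.6 kWh
Off-peak energy = 1.6 kW × 1.5 h × 14 = 33.6 kWh
Cost = 89.6 × €0.38 + 33.6 × €0.27 = €34.048 + €9.072 = €43.12

€43.12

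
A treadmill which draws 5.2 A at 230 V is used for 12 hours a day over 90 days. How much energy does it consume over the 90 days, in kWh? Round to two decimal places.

Power = 5.2 A × 230 V = 1196 W = 1.196 kW
Runtime = 12 h/day × 90 days = 1080 h
Energy = 1.196 kW × 1080 h = 1291.68 kWh

1291.68 kWh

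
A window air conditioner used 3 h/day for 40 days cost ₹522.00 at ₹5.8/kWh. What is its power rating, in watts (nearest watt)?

750 W

Energy = ₹522.00 ÷ ₹5.8/kWh = 90 kWh
Runtime = 3 h/day × 40 days = 120 h
Power = 90 kWh ÷ 120 h = 0.75 kW = 750 W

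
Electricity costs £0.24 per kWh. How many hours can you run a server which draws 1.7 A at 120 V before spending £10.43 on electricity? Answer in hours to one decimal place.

213.0 h

Power = 1.7 A × 120 V = 204 W = 0.204 kW
Energy available = £10.43 ÷ £0.24/kWh = 43.4583 kWh
Hours = 43.4583 kWh ÷ 0.204 kW = 213.0 h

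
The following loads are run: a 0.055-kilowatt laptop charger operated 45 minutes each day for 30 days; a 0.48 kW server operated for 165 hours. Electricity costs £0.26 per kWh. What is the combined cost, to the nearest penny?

laptop charger: Runtime = 45 min × 30 = 1350 min = 22.5 h
laptop charger: 0.055 kW × 22.5 h = 1.2375 kWh
server: 0.48 kW × 165 h = 79.2 kWh
Total energy = 80.4375 kWh
Cost = 80.4375 × £0.26 = £20.91

£20.91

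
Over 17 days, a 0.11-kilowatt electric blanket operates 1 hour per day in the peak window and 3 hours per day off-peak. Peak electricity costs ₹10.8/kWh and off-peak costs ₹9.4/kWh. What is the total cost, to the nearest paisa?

₹72.93

Peak energy = 0.11 kW × 1 h × 17 = 1.87 kWh
Off-peak energy = 0.11 kW × 3 h × 17 = 5.61 kWh
Cost = 1.87 × ₹10.8 + 5.61 × ₹9.4 = ₹20.196 + ₹52.734 = ₹72.93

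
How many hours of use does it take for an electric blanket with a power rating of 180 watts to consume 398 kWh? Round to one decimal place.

Hours = 398 kWh ÷ 0.18 kW = 2211.1 h

2211.1 h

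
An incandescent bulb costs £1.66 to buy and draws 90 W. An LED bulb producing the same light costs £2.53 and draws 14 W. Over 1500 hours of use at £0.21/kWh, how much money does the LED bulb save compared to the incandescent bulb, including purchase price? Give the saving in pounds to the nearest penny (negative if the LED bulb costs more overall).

£23.07

incandescent bulb: £1.66 + (90/1000) kW × 1500 h × £0.21 = £1.66 + £28.35 = £30.01
LED bulb: £2.53 + (14/1000) kW × 1500 h × £0.21 = £2.53 + £4.41 = £6.94
Saving = £30.01 − £6.94 = £23.07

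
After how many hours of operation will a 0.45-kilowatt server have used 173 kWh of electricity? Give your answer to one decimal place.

384.4 h

Hours = 173 kWh ÷ 0.45 kW = 384.4 h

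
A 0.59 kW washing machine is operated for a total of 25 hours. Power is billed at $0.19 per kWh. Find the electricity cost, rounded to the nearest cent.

Energy = 0.59 kW × 25 h = 14.75 kWh
Cost = 14.75 kWh × $0.19/kWh = $2.80

$2.80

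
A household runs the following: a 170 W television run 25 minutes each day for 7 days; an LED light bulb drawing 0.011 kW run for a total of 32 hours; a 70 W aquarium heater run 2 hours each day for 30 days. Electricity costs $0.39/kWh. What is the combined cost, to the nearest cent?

television: Runtime = 25 min × 7 = 175 min = 2.916666… h
television: 0.17 kW × 2.916666… h = 0.495833… kWh
LED light bulb: 0.011 kW × 32 h = 0.352 kWh
aquarium heater: Runtime = 2 h/day × 30 days = 60 h
aquarium heater: 0.07 kW × 60 h = 4.2 kWh
Total energy = 5.047833… kWh
Cost = 5.047833… × $0.39 = $1.97

$1.97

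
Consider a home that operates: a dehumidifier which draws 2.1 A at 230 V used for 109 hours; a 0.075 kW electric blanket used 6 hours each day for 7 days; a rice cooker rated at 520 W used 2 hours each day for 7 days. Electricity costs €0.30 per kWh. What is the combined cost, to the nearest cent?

€18.92

dehumidifier: Power = 2.1 A × 230 V = 483 W = 0.483 kW
dehumidifier: 0.483 kW × 109 h = 52.647 kWh
electric blanket: Runtime = 6 h/day × 7 days = 42 h
electric blanket: 0.075 kW × 42 h = 3.15 kWh
rice cooker: Runtime = 2 h/day × 7 days = 14 h
rice cooker: 0.52 kW × 14 h = 7.28 kWh
Total energy = 63.077 kWh
Cost = 63.077 × €0.30 = €18.92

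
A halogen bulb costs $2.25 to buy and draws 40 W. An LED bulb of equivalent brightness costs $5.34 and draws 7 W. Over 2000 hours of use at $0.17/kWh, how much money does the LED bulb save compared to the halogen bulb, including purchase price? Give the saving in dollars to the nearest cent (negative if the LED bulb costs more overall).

halogen bulb: $2.25 + (40/1000) kW × 2000 h × $0.17 = $2.25 + $13.6 = $15.85
LED bulb: $5.34 + (7/1000) kW × 2000 h × $0.17 = $5.34 + $2.38 = $7.72
Saving = $15.85 − $7.72 = $8.13

$8.13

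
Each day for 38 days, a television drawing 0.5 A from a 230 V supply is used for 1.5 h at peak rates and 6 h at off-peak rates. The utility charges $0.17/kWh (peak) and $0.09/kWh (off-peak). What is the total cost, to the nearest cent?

Power = 0.5 A × 230 V = 115 W = 0.115 kW
Peak energy = 0.115 kW × 1.5 h × 38 = 6.555 kWh
Off-peak energy = 0.115 kW × 6 h × 38 = 26.22 kWh
Cost = 6.555 × $0.17 + 26.22 × $0.09 = $1.11435 + $2.3598 = $3.47

$3.47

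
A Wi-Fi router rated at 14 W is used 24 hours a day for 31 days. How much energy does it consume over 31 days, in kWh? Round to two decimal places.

Runtime = 24 h × 31 = 744 h
Energy = 0.014 kW × 744 h = 10.416 kWh ≈ 10.42 kWh

10.42 kWh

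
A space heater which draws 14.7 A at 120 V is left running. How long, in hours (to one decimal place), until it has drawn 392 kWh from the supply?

Power = 14.7 A × 120 V = 1764 W = 1.764 kW
Hours = 392 kWh ÷ 1.764 kW = 222.2 h

222.2 h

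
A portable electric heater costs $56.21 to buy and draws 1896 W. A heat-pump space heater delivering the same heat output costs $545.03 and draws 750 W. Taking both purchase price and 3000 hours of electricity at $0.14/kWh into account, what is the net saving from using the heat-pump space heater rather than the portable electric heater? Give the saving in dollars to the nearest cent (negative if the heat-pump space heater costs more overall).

portable electric heater: $56.21 + (1896/1000) kW × 3000 h × $0.14 = $56.21 + $796.32 = $852.53
heat-pump space heater: $545.03 + (750/1000) kW × 3000 h × $0.14 = $545.03 + $315 = $860.03
Saving = $852.53 − $860.03 = −$7.5

-$7.50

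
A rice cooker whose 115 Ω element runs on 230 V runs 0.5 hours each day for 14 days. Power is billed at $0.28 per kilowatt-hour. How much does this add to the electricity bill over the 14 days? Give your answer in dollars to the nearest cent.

Power = V²/R = 230²/115 = 460 W = 0.46 kW
Runtime = 0.5 h/day × 14 days = 7 h
Energy = 0.46 kW × 7 h = 3.22 kWh
Cost = 3.22 kWh × $0.28/kWh = $0.90

$0.90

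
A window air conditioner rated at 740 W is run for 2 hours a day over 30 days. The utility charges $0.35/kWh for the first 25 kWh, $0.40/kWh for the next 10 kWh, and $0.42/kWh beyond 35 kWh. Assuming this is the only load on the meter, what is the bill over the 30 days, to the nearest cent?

Runtime = 2 h/day × 30 days = 60 h
Energy = 0.74 kW × 60 h = 44.4 kWh
Tier 1 (0–25 kWh): 25 × $0.35 = $8.75
Tier 2 (25–35 kWh): 10 × $0.40 = $4
Above 35 kWh: 9.4 × $0.42 = $3.948
Bill = $16.70

$16.70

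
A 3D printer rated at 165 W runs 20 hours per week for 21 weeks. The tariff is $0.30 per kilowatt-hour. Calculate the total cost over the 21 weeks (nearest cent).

Runtime = 20 h/week × 21 weeks = 420 h
Energy = 0.165 kW × 420 h = 69.3 kWh
Cost = 69.3 kWh × $0.30/kWh = $20.79

$20.79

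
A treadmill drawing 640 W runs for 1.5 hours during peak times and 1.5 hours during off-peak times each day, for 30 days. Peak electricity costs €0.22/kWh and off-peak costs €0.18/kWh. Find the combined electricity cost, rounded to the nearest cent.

€11.52

Peak energy = 0.64 kW × 1.5 h × 30 = 28.8 kWh
Off-peak energy = 0.64 kW × 1.5 h × 30 = 28.8 kWh
Cost = 28.8 × €0.22 + 28.8 × €0.18 = €6.336 + €5.184 = €11.52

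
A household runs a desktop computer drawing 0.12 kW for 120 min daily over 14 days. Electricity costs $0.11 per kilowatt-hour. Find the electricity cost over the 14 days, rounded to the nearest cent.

$0.37

Runtime = 120 min × 14 = 1680 min = 28 h
Energy = 0.12 kW × 28 h = 3.36 kWh
Cost = 3.36 kWh × $0.11/kWh = $0.37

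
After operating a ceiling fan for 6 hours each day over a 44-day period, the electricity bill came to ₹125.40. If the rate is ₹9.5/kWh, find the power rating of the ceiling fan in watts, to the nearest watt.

Energy = ₹125.40 ÷ ₹9.5/kWh = 13.2 kWh
Runtime = 6 h/day × 44 days = 264 h
Power = 13.2 kWh ÷ 264 h = 0.05 kW = 50 W

50 W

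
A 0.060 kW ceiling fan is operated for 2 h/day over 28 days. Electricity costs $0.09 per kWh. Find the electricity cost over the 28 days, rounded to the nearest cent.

Runtime = 2 h/day × 28 days = 56 h
Energy = 0.06 kW × 56 h = 3.36 kWh
Cost = 3.36 kWh × $0.09/kWh = $0.30

$0.30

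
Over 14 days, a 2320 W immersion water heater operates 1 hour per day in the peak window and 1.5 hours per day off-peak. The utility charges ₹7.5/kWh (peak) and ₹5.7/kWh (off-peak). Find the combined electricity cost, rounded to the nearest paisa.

Peak energy = 2.32 kW × 1 h × 14 = 32.48 kWh
Off-peak energy = 2.32 kW × 1.5 h × 14 = 48.72 kWh
Cost = 32.48 × ₹7.5 + 48.72 × ₹5.7 = ₹243.6 + ₹277.704 = ₹521.30

₹521.30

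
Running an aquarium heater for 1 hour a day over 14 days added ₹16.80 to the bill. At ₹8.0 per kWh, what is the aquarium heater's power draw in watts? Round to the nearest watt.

Energy = ₹16.80 ÷ ₹8.0/kWh = 2.1 kWh
Runtime = 1 h/day × 14 days = 14 h
Power = 2.1 kWh ÷ 14 h = 0.15 kW = 150 W

150 W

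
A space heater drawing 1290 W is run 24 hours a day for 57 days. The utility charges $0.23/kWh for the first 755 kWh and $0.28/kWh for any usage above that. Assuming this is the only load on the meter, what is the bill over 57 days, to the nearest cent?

$456.37

Runtime = 24 h × 57 = 1368 h
Energy = 1.29 kW × 1368 h = 1764.72 kWh
Tier 1 (0–755 kWh): 755 × $0.23 = $173.65
Above 755 kWh: 1009.72 × $0.28 = $282.7216
Bill = $456.37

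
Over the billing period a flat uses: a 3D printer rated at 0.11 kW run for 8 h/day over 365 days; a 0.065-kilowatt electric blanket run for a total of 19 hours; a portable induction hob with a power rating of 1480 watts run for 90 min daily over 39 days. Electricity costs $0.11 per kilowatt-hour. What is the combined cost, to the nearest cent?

$44.99

3D printer: Runtime = 8 h/day × 365 days = 2920 h
3D printer: 0.11 kW × 2920 h = 321.2 kWh
electric blanket: 0.065 kW × 19 h = 1.235 kWh
portable induction hob: Runtime = 90 min × 39 = 3510 min = 58.5 h
portable induction hob: 1.48 kW × 58.5 h = 86.58 kWh
Total energy = 409.015 kWh
Cost = 409.015 × $0.11 = $44.99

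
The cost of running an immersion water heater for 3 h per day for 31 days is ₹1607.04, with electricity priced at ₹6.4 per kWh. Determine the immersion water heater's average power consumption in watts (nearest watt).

Energy = ₹1607.04 ÷ ₹6.4/kWh = 251.1 kWh
Runtime = 3 h/day × 31 days = 93 h
Power = 251.1 kWh ÷ 93 h = 2.7 kW = 2700 W

2700 W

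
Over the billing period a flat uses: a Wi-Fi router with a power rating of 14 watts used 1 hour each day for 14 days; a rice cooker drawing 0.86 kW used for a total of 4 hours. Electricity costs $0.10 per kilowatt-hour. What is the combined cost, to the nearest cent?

$0.36

Wi-Fi router: Runtime = 1 h/day × 14 days = 14 h
Wi-Fi router: 0.014 kW × 14 h = 0.196 kWh
rice cooker: 0.86 kW × 4 h = 3.44 kWh
Total energy = 3.636 kWh
Cost = 3.636 × $0.10 = $0.36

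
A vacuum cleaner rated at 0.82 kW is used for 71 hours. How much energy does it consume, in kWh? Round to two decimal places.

58.22 kWh

Energy = 0.82 kW × 71 h = 58.22 kWh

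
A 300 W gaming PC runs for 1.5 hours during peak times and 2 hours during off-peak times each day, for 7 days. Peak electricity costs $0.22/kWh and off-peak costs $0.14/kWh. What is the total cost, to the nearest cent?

Peak energy = 0.3 kW × 1.5 h × 7 = 3.15 kWh
Off-peak energy = 0.3 kW × 2 h × 7 = 4.2 kWh
Cost = 3.15 × $0.22 + 4.2 × $0.14 = $0.693 + $0.588 = $1.28

$1.28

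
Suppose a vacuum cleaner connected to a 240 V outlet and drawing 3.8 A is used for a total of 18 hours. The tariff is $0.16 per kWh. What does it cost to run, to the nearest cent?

$2.63

Power = 3.8 A × 240 V = 912 W = 0.912 kW
Energy = 0.912 kW × 18 h = 16.416 kWh
Cost = 16.416 kWh × $0.16/kWh = $2.63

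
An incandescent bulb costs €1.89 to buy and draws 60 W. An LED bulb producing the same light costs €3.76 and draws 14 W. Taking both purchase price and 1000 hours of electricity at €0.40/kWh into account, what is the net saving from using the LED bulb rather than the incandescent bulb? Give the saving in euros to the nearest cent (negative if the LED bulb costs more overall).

€16.53

incandescent bulb: €1.89 + (60/1000) kW × 1000 h × €0.40 = €1.89 + €24 = €25.89
LED bulb: €3.76 + (14/1000) kW × 1000 h × €0.40 = €3.76 + €5.6 = €9.36
Saving = €25.89 − €9.36 = €16.53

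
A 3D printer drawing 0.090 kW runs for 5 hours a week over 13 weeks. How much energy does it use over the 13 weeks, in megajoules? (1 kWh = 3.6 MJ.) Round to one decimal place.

Runtime = 5 h/week × 13 weeks = 65 h
Energy = 0.09 kW × 65 h = 5.85 kWh
= 5.85 × 3.6 MJ = 21.1 MJ

21.1 MJ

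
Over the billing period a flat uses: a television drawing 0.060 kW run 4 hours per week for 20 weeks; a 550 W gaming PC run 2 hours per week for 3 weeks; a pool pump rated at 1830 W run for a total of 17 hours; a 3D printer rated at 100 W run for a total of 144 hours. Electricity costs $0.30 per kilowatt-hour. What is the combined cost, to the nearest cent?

television: Runtime = 4 h/week × 20 weeks = 80 h
television: 0.06 kW × 80 h = 4.8 kWh
gaming PC: Runtime = 2 h/week × 3 weeks = 6 h
gaming PC: 0.55 kW × 6 h = 3.3 kWh
pool pump: 1.83 kW × 17 h = 31.11 kWh
3D printer: 0.1 kW × 144 h = 14.4 kWh
Total energy = 53.61 kWh
Cost = 53.61 × $0.30 = $16.08

$16.08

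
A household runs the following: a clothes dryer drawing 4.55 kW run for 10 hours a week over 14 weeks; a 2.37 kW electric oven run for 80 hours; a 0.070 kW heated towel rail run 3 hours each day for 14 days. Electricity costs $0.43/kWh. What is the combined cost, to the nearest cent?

$356.70

clothes dryer: Runtime = 10 h/week × 14 weeks = 140 h
clothes dryer: 4.55 kW × 140 h = 637 kWh
electric oven: 2.37 kW × 80 h = 189.6 kWh
heated towel rail: Runtime = 3 h/day × 14 days = 42 h
heated towel rail: 0.07 kW × 42 h = 2.94 kWh
Total energy = 829.54 kWh
Cost = 829.54 × $0.43 = $356.70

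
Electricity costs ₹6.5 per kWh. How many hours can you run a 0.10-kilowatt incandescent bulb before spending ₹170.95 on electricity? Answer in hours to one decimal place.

Energy available = ₹170.95 ÷ ₹6.5/kWh = 26.3 kWh
Hours = 26.3 kWh ÷ 0.1 kW = 263.0 h

263.0 h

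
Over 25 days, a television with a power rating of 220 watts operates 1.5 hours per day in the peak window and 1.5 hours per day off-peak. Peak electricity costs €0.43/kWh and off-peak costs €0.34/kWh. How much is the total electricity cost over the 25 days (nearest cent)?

€6.35

Peak energy = 0.22 kW × 1.5 h × 25 = 8.25 kWh
Off-peak energy = 0.22 kW × 1.5 h × 25 = 8.25 kWh
Cost = 8.25 × €0.43 + 8.25 × €0.34 = €3.5475 + €2.805 = €6.35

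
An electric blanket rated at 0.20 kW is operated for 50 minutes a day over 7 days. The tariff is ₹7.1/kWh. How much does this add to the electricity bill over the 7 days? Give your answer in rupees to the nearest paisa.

Runtime = 50 min × 7 = 350 min = 5.833333… h
Energy = 0.2 kW × 5.833333… h = 1.166666… kWh
Cost = 1.166666… kWh × ₹7.1/kWh = ₹8.28

₹8.28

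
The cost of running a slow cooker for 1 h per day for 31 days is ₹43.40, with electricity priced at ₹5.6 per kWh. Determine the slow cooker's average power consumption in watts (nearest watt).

Energy = ₹43.40 ÷ ₹5.6/kWh = 7.75 kWh
Runtime = 1 h/day × 31 days = 31 h
Power = 7.75 kWh ÷ 31 h = 0.25 kW = 250 W

250 W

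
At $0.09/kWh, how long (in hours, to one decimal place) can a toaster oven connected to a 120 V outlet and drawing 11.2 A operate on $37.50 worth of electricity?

Power = 11.2 A × 120 V = 1344 W = 1.344 kW
Energy available = $37.50 ÷ $0.09/kWh = 416.6667 kWh
Hours = 416.6667 kWh ÷ 1.344 kW = 310.0 h

310.0 h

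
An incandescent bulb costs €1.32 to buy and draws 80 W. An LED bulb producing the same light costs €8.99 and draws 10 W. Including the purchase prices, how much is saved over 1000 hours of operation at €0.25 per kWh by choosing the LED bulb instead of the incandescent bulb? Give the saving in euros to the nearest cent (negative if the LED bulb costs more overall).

incandescent bulb: €1.32 + (80/1000) kW × 1000 h × €0.25 = €1.32 + €20 = €21.32
LED bulb: €8.99 + (10/1000) kW × 1000 h × €0.25 = €8.99 + €2.5 = €11.49
Saving = €21.32 − €11.49 = €9.83

€9.83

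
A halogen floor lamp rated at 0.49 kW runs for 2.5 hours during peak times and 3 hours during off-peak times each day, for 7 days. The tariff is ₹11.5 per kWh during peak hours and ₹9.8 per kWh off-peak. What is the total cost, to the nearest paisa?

₹199.45

Peak energy = 0.49 kW × 2.5 h × 7 = 8.575 kWh
Off-peak energy = 0.49 kW × 3 h × 7 = 10.29 kWh
Cost = 8.575 × ₹11.5 + 10.29 × ₹9.8 = ₹98.6125 + ₹100.842 = ₹199.45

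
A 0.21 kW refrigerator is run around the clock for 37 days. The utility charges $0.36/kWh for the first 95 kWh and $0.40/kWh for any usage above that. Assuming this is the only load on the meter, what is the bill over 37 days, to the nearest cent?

Runtime = 24 h × 37 = 888 h
Energy = 0.21 kW × 888 h = 186.48 kWh
Tier 1 (0–95 kWh): 95 × $0.36 = $34.2
Above 95 kWh: 91.48 × $0.40 = $36.592
Bill = $70.79

$70.79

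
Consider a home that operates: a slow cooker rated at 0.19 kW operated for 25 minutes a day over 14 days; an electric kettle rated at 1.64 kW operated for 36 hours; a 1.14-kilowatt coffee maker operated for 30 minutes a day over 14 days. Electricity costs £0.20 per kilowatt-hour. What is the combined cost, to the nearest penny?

£13.63

slow cooker: Runtime = 25 min × 14 = 350 min = 5.833333… h
slow cooker: 0.19 kW × 5.833333… h = 1.108333… kWh
electric kettle: 1.64 kW × 36 h = 59.04 kWh
coffee maker: Runtime = 30 min × 14 = 420 min = 7 h
coffee maker: 1.14 kW × 7 h = 7.98 kWh
Total energy = 68.128333… kWh
Cost = 68.128333… × £0.20 = £13.63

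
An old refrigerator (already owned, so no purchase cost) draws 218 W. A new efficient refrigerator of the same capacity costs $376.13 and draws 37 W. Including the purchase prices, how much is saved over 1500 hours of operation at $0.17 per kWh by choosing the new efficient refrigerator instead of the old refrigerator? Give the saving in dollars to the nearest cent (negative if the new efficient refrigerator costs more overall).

old refrigerator: $0.00 + (218/1000) kW × 1500 h × $0.17 = $0.00 + $55.59 = $55.59
new efficient refrigerator: $376.13 + (37/1000) kW × 1500 h × $0.17 = $376.13 + $9.435 = $385.565
Saving = $55.59 − $385.565 = −$329.975 → -$329.98

-$329.98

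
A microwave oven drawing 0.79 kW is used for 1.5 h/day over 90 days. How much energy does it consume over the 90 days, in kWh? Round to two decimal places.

106.65 kWh

Runtime = 1.5 h/day × 90 days = 135 h
Energy = 0.79 kW × 135 h = 106.65 kWh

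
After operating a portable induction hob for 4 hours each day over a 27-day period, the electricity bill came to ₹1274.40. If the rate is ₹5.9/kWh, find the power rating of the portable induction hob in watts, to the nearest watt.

Energy = ₹1274.40 ÷ ₹5.9/kWh = 216 kWh
Runtime = 4 h/day × 27 days = 108 h
Power = 216 kWh ÷ 108 h = 2 kW = 2000 W

2000 W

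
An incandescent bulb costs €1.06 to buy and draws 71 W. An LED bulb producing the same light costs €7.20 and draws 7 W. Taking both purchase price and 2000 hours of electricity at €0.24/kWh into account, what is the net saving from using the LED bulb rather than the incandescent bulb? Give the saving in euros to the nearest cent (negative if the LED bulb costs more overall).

€24.58

incandescent bulb: €1.06 + (71/1000) kW × 2000 h × €0.24 = €1.06 + €34.08 = €35.14
LED bulb: €7.20 + (7/1000) kW × 2000 h × €0.24 = €7.20 + €3.36 = €10.56
Saving = €35.14 − €10.56 = €24.58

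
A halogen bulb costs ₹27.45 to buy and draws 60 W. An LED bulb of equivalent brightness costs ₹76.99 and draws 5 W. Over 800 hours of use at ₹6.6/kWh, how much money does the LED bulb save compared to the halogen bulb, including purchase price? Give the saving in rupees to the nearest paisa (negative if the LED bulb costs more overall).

halogen bulb: ₹27.45 + (60/1000) kW × 800 h × ₹6.6 = ₹27.45 + ₹316.8 = ₹344.25
LED bulb: ₹76.99 + (5/1000) kW × 800 h × ₹6.6 = ₹76.99 + ₹26.4 = ₹103.39
Saving = ₹344.25 − ₹103.39 = ₹240.86

₹240.86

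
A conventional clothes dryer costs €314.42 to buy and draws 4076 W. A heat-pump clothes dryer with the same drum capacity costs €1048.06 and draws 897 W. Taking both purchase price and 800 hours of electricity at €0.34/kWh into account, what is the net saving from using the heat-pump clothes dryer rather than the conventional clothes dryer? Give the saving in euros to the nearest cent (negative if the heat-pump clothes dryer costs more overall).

conventional clothes dryer: €314.42 + (4076/1000) kW × 800 h × €0.34 = €314.42 + €1108.672 = €1423.092
heat-pump clothes dryer: €1048.06 + (897/1000) kW × 800 h × €0.34 = €1048.06 + €243.984 = €1292.044
Saving = €1423.092 − €1292.044 = €131.048 → €131.05

€131.05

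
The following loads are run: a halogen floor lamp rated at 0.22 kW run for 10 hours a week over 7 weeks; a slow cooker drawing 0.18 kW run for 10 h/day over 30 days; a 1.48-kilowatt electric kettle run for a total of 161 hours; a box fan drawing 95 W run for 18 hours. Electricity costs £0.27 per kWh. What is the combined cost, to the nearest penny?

halogen floor lamp: Runtime = 10 h/week × 7 weeks = 70 h
halogen floor lamp: 0.22 kW × 70 h = 15.4 kWh
slow cooker: Runtime = 10 h/day × 30 days = 300 h
slow cooker: 0.18 kW × 300 h = 54 kWh
electric kettle: 1.48 kW × 161 h = 238.28 kWh
box fan: 0.095 kW × 18 h = 1.71 kWh
Total energy = 309.39 kWh
Cost = 309.39 × £0.27 = £83.54

£83.54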